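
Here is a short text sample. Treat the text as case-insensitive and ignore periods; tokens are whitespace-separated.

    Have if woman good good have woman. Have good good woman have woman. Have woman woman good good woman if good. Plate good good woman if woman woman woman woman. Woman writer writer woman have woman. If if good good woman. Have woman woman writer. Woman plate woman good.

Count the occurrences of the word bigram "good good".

Scanning the 48 overlapping bigram windows for "good good":
  position 4–5: good good
  position 9–10: good good
  position 17–18: good good
  position 23–24: good good
  position 39–40: good good

5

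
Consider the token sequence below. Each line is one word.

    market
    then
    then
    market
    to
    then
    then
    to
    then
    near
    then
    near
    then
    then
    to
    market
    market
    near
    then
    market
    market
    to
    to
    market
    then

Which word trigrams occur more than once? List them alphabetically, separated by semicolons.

then near then; then then to

Trigram counts meeting the condition (more than once):
  then near then: 2
  then then to: 2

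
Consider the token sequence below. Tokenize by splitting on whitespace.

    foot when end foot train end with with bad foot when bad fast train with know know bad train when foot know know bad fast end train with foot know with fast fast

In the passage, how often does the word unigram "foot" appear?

5

Scanning the 33 tokens for "foot":
  position 1: foot
  position 4: foot
  position 10: foot
  position 21: foot
  position 29: foot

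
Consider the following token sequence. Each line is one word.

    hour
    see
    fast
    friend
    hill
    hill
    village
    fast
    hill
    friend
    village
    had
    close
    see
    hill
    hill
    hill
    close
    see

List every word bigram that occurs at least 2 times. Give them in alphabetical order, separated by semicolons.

Bigram counts meeting the condition (at least 2 times):
  close see: 2
  hill hill: 3

close see; hill hill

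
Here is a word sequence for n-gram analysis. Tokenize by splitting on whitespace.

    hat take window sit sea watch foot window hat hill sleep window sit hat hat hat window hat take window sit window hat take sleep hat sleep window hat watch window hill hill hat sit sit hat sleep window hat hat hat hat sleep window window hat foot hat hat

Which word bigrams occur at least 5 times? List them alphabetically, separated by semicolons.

Bigram counts meeting the condition (at least 5 times):
  hat hat: 6
  window hat: 6

hat hat; window hat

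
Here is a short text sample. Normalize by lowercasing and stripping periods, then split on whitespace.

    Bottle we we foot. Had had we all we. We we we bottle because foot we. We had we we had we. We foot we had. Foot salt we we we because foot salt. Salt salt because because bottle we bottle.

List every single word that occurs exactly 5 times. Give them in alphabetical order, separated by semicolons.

Unigram counts meeting the condition (exactly 5 times):
  foot: 5
  had: 5

foot; had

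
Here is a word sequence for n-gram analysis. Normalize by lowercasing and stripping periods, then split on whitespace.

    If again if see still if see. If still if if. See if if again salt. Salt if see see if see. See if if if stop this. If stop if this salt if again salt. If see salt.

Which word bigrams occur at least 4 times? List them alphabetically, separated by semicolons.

Bigram counts meeting the condition (at least 4 times):
  if if: 4
  if see: 6
  see if: 4

if if; if see; see if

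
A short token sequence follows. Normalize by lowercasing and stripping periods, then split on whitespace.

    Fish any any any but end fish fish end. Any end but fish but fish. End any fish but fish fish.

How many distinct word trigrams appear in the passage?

21 tokens → 19 trigram windows in total.
Repeated trigrams (each contributes count−1 duplicates):
  fish but fish: 2
  fish end any: 2
2 duplicate windows → 19 − 2 = 17 distinct.

17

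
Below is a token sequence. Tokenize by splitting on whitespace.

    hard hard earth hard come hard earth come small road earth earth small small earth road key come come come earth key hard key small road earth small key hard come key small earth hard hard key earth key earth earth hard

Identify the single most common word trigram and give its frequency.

Trigram frequencies (highest first):
  small road earth: 2
  hard hard earth: 1
  hard earth hard: 1
  earth hard come: 1
  hard come hard: 1
  come hard earth: 1
  … (33 more, each ≤ 1)

"small road earth", 2 times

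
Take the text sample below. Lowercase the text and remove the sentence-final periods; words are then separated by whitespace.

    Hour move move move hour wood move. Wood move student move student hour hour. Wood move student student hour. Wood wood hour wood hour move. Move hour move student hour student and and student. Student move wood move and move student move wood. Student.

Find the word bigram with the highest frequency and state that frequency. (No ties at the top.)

Bigram frequencies (highest first):
  move student: 5
  hour wood: 4
  wood move: 4
  hour move: 3
  move move: 3
  move wood: 3
  … (14 more, each ≤ 3)

"move student", 5 times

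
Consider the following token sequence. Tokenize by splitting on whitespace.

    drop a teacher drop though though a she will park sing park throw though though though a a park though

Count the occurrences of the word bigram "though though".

3

Scanning the 19 overlapping bigram windows for "though though":
  position 5–6: though though
  position 14–15: though though
  position 15–16: though though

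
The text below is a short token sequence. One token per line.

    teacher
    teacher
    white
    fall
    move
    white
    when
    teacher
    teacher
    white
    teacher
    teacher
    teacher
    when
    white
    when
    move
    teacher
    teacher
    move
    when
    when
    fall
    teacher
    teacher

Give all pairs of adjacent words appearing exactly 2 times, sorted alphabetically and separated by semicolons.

Bigram counts meeting the condition (exactly 2 times):
  teacher white: 2
  white when: 2

teacher white; white when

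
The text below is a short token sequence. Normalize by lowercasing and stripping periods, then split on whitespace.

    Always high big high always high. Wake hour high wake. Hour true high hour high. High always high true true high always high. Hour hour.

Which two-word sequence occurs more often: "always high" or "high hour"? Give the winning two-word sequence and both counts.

"always high": 4 occurrences
"high hour": 2 occurrences

"always high" (4 vs 2)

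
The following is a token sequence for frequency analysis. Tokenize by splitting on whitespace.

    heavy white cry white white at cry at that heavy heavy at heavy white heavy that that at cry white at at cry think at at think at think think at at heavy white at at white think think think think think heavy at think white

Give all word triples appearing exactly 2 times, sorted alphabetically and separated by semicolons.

at heavy white; think at at; white at at

Trigram counts meeting the condition (exactly 2 times):
  at heavy white: 2
  think at at: 2
  white at at: 2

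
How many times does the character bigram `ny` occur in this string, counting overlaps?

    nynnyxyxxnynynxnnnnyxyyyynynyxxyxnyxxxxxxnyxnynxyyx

10

Sliding a length-2 window over the 51 characters (50 positions):
  position 1–2: ny
  position 4–5: ny
  position 10–11: ny
  position 12–13: ny
  position 19–20: ny
  position 26–27: ny
  position 28–29: ny
  position 34–35: ny
  position 42–43: ny
  position 45–46: ny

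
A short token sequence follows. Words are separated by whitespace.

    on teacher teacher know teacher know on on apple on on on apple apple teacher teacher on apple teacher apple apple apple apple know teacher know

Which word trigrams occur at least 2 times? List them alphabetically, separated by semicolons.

Trigram counts meeting the condition (at least 2 times):
  apple apple apple: 2
  know teacher know: 2
  on on apple: 2

apple apple apple; know teacher know; on on apple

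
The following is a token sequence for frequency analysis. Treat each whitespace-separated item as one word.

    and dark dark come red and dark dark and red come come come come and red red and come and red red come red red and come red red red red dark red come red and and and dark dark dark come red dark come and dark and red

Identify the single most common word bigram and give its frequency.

"red red", 6 times

Bigram frequencies (highest first):
  red red: 6
  come red: 5
  and dark: 4
  dark dark: 4
  red and: 4
  and red: 4
  … (9 more, each ≤ 3)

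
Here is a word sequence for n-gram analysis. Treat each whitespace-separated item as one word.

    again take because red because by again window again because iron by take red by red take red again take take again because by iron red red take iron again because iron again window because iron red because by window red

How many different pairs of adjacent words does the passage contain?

27

41 tokens → 40 bigram windows in total.
Repeated bigrams (each contributes count−1 duplicates):
  again because: 3
  because by: 3
  because iron: 3
  again take: 2
  again window: 2
  iron again: 2
  iron red: 2
  red because: 2
  … (2 more repeated)
13 duplicate windows → 40 − 13 = 27 distinct.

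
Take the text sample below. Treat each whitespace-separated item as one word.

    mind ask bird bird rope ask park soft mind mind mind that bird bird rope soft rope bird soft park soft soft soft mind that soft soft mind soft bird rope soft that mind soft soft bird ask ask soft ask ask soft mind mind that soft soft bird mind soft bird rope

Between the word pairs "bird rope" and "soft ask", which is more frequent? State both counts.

"bird rope" (4 vs 1)

"bird rope": 4 occurrences
"soft ask": 1 occurrence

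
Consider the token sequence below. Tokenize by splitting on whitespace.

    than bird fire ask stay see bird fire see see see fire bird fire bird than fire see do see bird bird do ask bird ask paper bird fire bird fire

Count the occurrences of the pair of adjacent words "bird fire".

5

Scanning the 30 overlapping bigram windows for "bird fire":
  position 2–3: bird fire
  position 7–8: bird fire
  position 13–14: bird fire
  position 28–29: bird fire
  position 30–31: bird fire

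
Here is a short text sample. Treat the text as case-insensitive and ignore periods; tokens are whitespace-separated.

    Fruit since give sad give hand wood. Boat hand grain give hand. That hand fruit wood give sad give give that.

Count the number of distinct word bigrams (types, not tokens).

21 tokens → 20 bigram windows in total.
Repeated bigrams (each contributes count−1 duplicates):
  give hand: 2
  give sad: 2
  sad give: 2
3 duplicate windows → 20 − 3 = 17 distinct.

17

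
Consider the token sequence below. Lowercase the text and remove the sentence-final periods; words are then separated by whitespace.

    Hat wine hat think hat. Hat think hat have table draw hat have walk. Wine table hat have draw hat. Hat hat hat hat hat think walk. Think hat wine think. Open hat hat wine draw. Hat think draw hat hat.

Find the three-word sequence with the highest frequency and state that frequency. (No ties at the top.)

Trigram frequencies (highest first):
  hat hat hat: 4
  hat think hat: 2
  hat hat think: 2
  draw hat hat: 2
  hat wine hat: 1
  wine hat think: 1
  … (27 more, each ≤ 1)

"hat hat hat", 4 times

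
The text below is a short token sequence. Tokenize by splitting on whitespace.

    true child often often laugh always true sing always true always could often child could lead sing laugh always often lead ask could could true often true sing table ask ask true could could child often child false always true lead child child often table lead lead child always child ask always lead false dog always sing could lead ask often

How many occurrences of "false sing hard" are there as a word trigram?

Scanning the 59 overlapping trigram windows for "false sing hard":
  (none found)

0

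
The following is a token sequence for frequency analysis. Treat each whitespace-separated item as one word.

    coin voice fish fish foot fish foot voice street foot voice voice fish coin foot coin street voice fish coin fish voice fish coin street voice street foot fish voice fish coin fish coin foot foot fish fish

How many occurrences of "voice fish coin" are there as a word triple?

Scanning the 36 overlapping trigram windows for "voice fish coin":
  position 12–14: voice fish coin
  position 18–20: voice fish coin
  position 22–24: voice fish coin
  position 30–32: voice fish coin

4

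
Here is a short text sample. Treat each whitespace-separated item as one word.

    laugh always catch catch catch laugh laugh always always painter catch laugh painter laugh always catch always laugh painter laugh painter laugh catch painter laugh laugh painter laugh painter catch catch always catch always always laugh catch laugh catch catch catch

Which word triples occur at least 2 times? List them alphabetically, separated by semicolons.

always catch always; catch catch catch; laugh always catch; laugh painter laugh; painter laugh painter

Trigram counts meeting the condition (at least 2 times):
  always catch always: 2
  catch catch catch: 2
  laugh always catch: 2
  laugh painter laugh: 4
  painter laugh painter: 2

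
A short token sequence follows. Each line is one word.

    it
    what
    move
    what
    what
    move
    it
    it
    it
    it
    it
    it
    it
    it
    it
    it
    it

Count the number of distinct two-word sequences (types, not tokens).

17 tokens → 16 bigram windows in total.
Repeated bigrams (each contributes count−1 duplicates):
  it it: 10
  what move: 2
10 duplicate windows → 16 − 10 = 6 distinct.

6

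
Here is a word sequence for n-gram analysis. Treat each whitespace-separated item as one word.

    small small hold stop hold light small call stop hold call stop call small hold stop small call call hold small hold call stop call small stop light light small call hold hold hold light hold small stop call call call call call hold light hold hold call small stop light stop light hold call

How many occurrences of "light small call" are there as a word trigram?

2

Scanning the 53 overlapping trigram windows for "light small call":
  position 6–8: light small call
  position 29–31: light small call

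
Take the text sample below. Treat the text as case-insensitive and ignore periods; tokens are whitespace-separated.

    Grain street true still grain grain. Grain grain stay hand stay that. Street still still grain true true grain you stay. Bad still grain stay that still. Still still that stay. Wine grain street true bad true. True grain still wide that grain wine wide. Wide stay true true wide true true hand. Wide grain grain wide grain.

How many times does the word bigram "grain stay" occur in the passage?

2

Scanning the 57 overlapping bigram windows for "grain stay":
  position 8–9: grain stay
  position 24–25: grain stay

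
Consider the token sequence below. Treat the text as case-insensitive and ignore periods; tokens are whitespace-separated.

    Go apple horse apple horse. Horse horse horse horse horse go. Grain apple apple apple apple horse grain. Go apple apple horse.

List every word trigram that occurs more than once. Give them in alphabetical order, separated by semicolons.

Trigram counts meeting the condition (more than once):
  apple apple apple: 2
  apple apple horse: 2
  horse horse horse: 4

apple apple apple; apple apple horse; horse horse horse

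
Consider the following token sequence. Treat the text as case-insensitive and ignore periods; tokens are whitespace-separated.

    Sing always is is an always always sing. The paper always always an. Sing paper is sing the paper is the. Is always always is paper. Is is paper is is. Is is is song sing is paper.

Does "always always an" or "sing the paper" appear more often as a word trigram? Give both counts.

"always always an": 1 occurrence
"sing the paper": 2 occurrences

"sing the paper" (2 vs 1)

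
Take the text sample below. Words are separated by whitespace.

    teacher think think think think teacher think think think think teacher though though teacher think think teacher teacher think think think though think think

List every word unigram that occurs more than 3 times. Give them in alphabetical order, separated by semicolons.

teacher; think

Unigram counts meeting the condition (more than 3 times):
  teacher: 6
  think: 15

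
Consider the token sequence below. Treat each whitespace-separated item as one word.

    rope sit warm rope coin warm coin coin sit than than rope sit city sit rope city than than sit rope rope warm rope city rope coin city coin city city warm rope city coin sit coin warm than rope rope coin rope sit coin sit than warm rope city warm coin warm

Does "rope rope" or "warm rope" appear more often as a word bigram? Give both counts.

"warm rope" (4 vs 2)

"rope rope": 2 occurrences
"warm rope": 4 occurrences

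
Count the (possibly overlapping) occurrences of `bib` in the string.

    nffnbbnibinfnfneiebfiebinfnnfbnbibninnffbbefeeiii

Sliding a length-3 window over the 49 characters (47 positions):
  position 32–34: bib

1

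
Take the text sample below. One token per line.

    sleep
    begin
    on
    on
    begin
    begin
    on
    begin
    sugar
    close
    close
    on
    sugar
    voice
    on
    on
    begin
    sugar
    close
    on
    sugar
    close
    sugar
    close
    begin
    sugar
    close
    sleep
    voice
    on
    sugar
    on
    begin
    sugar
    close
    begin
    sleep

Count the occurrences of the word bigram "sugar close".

6

Scanning the 36 overlapping bigram windows for "sugar close":
  position 9–10: sugar close
  position 18–19: sugar close
  position 21–22: sugar close
  position 23–24: sugar close
  position 26–27: sugar close
  position 34–35: sugar close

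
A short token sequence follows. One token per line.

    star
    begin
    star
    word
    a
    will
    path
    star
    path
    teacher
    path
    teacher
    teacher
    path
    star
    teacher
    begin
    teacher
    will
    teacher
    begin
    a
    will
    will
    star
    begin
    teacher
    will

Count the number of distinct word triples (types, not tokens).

25

28 tokens → 26 trigram windows in total.
Repeated trigrams (each contributes count−1 duplicates):
  begin teacher will: 2
1 duplicate windows → 26 − 1 = 25 distinct.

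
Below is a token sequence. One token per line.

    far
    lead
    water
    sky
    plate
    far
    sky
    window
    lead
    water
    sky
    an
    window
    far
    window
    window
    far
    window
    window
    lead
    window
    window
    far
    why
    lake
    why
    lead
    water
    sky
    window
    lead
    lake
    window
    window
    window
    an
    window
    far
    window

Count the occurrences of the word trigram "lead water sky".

Scanning the 37 overlapping trigram windows for "lead water sky":
  position 2–4: lead water sky
  position 9–11: lead water sky
  position 27–29: lead water sky

3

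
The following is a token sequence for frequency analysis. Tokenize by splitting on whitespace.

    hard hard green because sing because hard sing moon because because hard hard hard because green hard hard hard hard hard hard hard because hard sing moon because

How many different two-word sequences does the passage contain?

28 tokens → 27 bigram windows in total.
Repeated bigrams (each contributes count−1 duplicates):
  hard hard: 9
  because hard: 3
  hard because: 2
  hard sing: 2
  moon because: 2
  sing moon: 2
14 duplicate windows → 27 − 14 = 13 distinct.

13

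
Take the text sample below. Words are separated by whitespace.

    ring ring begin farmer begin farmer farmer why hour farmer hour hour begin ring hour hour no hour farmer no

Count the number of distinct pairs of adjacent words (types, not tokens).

20 tokens → 19 bigram windows in total.
Repeated bigrams (each contributes count−1 duplicates):
  begin farmer: 2
  hour farmer: 2
  hour hour: 2
3 duplicate windows → 19 − 3 = 16 distinct.

16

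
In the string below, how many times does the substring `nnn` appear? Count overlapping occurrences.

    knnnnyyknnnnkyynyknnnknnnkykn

Sliding a length-3 window over the 29 characters (27 positions):
  position 2–4: nnn
  position 3–5: nnn
  position 9–11: nnn
  position 10–12: nnn
  position 19–21: nnn
  position 23–25: nnn

6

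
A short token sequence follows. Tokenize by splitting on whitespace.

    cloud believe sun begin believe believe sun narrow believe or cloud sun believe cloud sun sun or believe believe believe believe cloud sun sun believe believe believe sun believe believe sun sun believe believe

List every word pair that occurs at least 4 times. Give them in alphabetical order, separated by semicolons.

believe believe; believe sun; sun believe

Bigram counts meeting the condition (at least 4 times):
  believe believe: 8
  believe sun: 4
  sun believe: 4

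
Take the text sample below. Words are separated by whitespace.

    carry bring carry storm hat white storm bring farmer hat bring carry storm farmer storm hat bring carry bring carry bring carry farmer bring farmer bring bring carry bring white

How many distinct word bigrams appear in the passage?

16

30 tokens → 29 bigram windows in total.
Repeated bigrams (each contributes count−1 duplicates):
  bring carry: 6
  carry bring: 4
  bring farmer: 2
  carry storm: 2
  farmer bring: 2
  hat bring: 2
  storm hat: 2
13 duplicate windows → 29 − 13 = 16 distinct.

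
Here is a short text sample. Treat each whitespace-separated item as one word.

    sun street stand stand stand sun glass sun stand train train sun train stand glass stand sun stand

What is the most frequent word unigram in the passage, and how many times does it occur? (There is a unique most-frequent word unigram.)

Unigram frequencies (highest first):
  stand: 7
  sun: 5
  train: 3
  glass: 2
  street: 1

"stand", 7 times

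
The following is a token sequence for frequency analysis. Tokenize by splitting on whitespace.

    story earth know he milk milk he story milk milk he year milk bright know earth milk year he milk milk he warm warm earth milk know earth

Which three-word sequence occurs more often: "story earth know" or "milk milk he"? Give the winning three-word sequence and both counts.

"story earth know": 1 occurrence
"milk milk he": 3 occurrences

"milk milk he" (3 vs 1)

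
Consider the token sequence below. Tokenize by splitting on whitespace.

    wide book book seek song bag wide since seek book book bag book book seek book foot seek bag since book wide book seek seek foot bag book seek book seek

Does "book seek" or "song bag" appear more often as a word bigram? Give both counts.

"book seek": 5 occurrences
"song bag": 1 occurrence

"book seek" (5 vs 1)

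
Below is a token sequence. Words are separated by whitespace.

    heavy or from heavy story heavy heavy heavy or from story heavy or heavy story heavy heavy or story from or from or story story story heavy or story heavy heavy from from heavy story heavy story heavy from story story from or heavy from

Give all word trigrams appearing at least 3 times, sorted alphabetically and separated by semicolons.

Trigram counts meeting the condition (at least 3 times):
  heavy story heavy: 4
  story heavy heavy: 3

heavy story heavy; story heavy heavy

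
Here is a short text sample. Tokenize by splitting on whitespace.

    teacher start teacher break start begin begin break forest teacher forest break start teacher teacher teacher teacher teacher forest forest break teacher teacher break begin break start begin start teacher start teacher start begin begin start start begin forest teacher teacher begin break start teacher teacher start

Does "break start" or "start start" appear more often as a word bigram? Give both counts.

"break start" (4 vs 1)

"break start": 4 occurrences
"start start": 1 occurrence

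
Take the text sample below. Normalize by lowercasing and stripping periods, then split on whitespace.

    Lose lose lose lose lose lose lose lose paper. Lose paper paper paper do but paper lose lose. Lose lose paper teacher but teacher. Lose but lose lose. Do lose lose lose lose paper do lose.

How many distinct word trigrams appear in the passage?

23

36 tokens → 34 trigram windows in total.
Repeated trigrams (each contributes count−1 duplicates):
  lose lose lose: 10
  lose lose paper: 3
11 duplicate windows → 34 − 11 = 23 distinct.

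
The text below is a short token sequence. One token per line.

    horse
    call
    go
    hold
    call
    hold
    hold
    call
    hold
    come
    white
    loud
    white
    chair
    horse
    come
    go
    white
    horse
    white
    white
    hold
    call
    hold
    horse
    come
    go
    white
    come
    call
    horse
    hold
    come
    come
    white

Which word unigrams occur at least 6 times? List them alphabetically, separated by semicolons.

Unigram counts meeting the condition (at least 6 times):
  come: 6
  hold: 7
  white: 7

come; hold; white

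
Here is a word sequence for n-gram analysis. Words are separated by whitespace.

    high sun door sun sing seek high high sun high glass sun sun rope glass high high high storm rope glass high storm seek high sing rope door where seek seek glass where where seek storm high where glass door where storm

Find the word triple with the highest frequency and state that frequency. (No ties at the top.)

"rope glass high", 2 times

Trigram frequencies (highest first):
  rope glass high: 2
  high sun door: 1
  sun door sun: 1
  door sun sing: 1
  sun sing seek: 1
  sing seek high: 1
  … (33 more, each ≤ 1)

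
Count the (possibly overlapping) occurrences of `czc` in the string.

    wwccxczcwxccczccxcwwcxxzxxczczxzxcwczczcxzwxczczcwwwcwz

Sliding a length-3 window over the 55 characters (53 positions):
  position 6–8: czc
  position 13–15: czc
  position 27–29: czc
  position 36–38: czc
  position 38–40: czc
  position 45–47: czc
  position 47–49: czc

7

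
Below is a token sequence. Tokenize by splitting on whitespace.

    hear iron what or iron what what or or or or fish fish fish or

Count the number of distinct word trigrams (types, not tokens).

12

15 tokens → 13 trigram windows in total.
Repeated trigrams (each contributes count−1 duplicates):
  or or or: 2
1 duplicate windows → 13 − 1 = 12 distinct.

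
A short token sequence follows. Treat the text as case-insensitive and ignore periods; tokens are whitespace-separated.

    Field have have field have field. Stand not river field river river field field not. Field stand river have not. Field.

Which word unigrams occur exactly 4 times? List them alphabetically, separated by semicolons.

have; river

Unigram counts meeting the condition (exactly 4 times):
  have: 4
  river: 4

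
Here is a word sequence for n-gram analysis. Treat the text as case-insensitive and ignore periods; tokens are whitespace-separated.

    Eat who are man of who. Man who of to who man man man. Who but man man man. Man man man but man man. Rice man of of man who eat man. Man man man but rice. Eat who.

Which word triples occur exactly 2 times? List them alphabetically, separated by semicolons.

Trigram counts meeting the condition (exactly 2 times):
  but man man: 2
  man man but: 2

but man man; man man but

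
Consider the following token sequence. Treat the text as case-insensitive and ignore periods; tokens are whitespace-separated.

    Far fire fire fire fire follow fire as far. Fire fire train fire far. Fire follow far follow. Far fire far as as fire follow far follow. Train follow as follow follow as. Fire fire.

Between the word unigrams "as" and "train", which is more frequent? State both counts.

"as": 5 occurrences
"train": 2 occurrences

"as" (5 vs 2)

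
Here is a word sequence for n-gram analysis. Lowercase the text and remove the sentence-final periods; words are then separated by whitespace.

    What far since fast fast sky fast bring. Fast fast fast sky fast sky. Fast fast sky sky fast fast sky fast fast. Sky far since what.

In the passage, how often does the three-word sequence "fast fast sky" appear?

Scanning the 25 overlapping trigram windows for "fast fast sky":
  position 4–6: fast fast sky
  position 10–12: fast fast sky
  position 15–17: fast fast sky
  position 19–21: fast fast sky
  position 22–24: fast fast sky

5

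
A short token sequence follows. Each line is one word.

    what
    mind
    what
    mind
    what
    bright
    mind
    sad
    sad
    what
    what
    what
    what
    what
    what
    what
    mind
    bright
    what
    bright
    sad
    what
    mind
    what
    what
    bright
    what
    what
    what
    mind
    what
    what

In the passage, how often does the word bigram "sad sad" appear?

Scanning the 31 overlapping bigram windows for "sad sad":
  position 8–9: sad sad

1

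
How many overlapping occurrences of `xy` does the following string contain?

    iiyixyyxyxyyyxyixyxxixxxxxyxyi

7

Sliding a length-2 window over the 30 characters (29 positions):
  position 5–6: xy
  position 8–9: xy
  position 10–11: xy
  position 14–15: xy
  position 17–18: xy
  position 26–27: xy
  position 28–29: xy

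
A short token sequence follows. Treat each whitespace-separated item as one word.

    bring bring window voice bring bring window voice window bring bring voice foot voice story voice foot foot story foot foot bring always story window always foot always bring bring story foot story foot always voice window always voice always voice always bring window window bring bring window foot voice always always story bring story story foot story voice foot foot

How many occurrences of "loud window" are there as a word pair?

Scanning the 60 overlapping bigram windows for "loud window":
  (none found)

0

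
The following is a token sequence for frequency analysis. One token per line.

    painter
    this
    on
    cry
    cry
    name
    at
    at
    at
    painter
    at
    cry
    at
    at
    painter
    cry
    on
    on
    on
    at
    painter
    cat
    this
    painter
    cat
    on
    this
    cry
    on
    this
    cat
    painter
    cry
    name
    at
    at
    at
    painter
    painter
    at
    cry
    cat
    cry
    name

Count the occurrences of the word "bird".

Scanning the 44 tokens for "bird":
  (none found)

0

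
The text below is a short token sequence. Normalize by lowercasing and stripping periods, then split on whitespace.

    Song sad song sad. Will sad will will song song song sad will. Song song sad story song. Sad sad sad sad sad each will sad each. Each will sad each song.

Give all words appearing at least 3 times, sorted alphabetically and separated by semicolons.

Unigram counts meeting the condition (at least 3 times):
  each: 4
  sad: 12
  song: 9
  will: 6

each; sad; song; will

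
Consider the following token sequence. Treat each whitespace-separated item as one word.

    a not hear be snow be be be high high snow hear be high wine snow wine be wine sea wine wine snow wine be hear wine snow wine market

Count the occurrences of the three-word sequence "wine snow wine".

3

Scanning the 28 overlapping trigram windows for "wine snow wine":
  position 15–17: wine snow wine
  position 22–24: wine snow wine
  position 27–29: wine snow wine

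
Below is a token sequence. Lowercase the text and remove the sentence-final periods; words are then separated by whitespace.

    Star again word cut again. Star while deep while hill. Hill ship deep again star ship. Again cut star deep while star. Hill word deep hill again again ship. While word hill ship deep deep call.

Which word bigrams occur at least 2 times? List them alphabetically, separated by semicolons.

again star; deep while; hill ship; ship deep

Bigram counts meeting the condition (at least 2 times):
  again star: 2
  deep while: 2
  hill ship: 2
  ship deep: 2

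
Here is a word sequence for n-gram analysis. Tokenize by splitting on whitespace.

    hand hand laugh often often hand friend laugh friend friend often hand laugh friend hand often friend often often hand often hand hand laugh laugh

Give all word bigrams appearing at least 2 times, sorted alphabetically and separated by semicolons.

friend often; hand hand; hand laugh; hand often; laugh friend; often hand; often often

Bigram counts meeting the condition (at least 2 times):
  friend often: 2
  hand hand: 2
  hand laugh: 3
  hand often: 2
  laugh friend: 2
  often hand: 4
  often often: 2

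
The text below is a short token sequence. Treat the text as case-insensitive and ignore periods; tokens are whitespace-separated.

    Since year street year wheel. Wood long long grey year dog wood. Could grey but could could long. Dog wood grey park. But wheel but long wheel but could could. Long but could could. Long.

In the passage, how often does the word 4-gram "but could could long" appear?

3

Scanning the 32 overlapping 4-gram windows for "but could could long":
  position 15–18: but could could long
  position 28–31: but could could long
  position 32–35: but could could long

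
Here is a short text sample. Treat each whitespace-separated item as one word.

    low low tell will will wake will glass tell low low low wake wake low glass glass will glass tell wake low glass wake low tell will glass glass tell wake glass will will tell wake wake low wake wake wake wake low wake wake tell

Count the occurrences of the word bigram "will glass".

3

Scanning the 45 overlapping bigram windows for "will glass":
  position 7–8: will glass
  position 18–19: will glass
  position 27–28: will glass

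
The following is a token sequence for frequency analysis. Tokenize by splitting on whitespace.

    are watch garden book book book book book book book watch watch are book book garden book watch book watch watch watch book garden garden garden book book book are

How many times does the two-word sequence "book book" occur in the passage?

Scanning the 29 overlapping bigram windows for "book book":
  position 4–5: book book
  position 5–6: book book
  position 6–7: book book
  position 7–8: book book
  position 8–9: book book
  position 9–10: book book
  position 14–15: book book
  position 27–28: book book
  position 28–29: book book

9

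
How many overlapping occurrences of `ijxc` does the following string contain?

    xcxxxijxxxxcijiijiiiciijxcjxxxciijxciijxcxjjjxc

Sliding a length-4 window over the 47 characters (44 positions):
  position 23–26: ijxc
  position 33–36: ijxc
  position 38–41: ijxc

3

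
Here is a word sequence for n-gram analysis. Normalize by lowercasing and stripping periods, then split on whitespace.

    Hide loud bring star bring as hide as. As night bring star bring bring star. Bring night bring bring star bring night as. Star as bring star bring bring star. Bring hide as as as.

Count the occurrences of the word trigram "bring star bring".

Scanning the 33 overlapping trigram windows for "bring star bring":
  position 3–5: bring star bring
  position 11–13: bring star bring
  position 14–16: bring star bring
  position 19–21: bring star bring
  position 26–28: bring star bring
  position 29–31: bring star bring

6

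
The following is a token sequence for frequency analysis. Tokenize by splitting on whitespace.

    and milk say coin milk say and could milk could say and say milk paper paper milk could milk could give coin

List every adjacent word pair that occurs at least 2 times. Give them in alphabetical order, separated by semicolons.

could milk; milk could; milk say; say and

Bigram counts meeting the condition (at least 2 times):
  could milk: 2
  milk could: 3
  milk say: 2
  say and: 2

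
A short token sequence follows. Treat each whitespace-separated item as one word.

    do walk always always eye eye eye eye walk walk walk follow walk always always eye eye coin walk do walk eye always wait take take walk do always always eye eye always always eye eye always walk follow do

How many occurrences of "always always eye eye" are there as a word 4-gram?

Scanning the 37 overlapping 4-gram windows for "always always eye eye":
  position 3–6: always always eye eye
  position 14–17: always always eye eye
  position 29–32: always always eye eye
  position 33–36: always always eye eye

4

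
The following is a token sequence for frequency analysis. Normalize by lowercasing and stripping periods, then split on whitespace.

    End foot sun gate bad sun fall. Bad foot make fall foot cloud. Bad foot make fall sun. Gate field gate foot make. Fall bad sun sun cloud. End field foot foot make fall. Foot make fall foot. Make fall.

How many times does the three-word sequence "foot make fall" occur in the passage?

6

Scanning the 38 overlapping trigram windows for "foot make fall":
  position 9–11: foot make fall
  position 15–17: foot make fall
  position 22–24: foot make fall
  position 32–34: foot make fall
  position 35–37: foot make fall
  position 38–40: foot make fall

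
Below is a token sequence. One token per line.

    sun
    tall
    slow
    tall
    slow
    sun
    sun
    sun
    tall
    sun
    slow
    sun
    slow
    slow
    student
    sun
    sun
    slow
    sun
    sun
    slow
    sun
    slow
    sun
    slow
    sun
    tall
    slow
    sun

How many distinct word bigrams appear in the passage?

10

29 tokens → 28 bigram windows in total.
Repeated bigrams (each contributes count−1 duplicates):
  slow sun: 7
  sun slow: 6
  sun sun: 4
  sun tall: 3
  tall slow: 3
18 duplicate windows → 28 − 18 = 10 distinct.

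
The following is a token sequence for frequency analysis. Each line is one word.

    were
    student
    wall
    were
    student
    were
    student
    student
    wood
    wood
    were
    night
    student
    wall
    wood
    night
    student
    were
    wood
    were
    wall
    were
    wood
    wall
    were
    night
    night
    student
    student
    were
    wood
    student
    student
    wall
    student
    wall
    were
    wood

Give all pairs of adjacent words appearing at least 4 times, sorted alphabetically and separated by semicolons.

student wall; wall were; were wood

Bigram counts meeting the condition (at least 4 times):
  student wall: 4
  wall were: 4
  were wood: 4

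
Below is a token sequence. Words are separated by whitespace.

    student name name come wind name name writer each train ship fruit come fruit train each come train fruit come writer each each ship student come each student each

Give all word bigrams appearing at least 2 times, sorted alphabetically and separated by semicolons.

Bigram counts meeting the condition (at least 2 times):
  fruit come: 2
  name name: 2
  writer each: 2

fruit come; name name; writer each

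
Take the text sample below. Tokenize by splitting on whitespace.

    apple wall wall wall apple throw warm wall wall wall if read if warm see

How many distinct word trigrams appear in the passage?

15 tokens → 13 trigram windows in total.
Repeated trigrams (each contributes count−1 duplicates):
  wall wall wall: 2
1 duplicate windows → 13 − 1 = 12 distinct.

12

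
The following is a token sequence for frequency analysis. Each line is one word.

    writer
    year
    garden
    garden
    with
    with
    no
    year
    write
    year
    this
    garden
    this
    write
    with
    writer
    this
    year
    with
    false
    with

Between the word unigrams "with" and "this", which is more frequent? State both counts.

"with": 5 occurrences
"this": 3 occurrences

"with" (5 vs 3)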